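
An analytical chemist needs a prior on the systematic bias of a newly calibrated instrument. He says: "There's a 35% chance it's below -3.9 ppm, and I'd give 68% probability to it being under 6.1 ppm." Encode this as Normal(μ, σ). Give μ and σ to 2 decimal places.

The p-quantile of Normal(μ,σ) is μ + z_p·σ, with z_{0.35} = -0.3853 and z_{0.68} = 0.4677.
Eliminate σ: μ = (z₂·x₁ − z₁·x₂)/(z₂ − z₁) = (0.4677·-3.9 − (-0.3853)·6.1)/0.853 = 0.62.
Then σ = (x₂ − x₁)/(z₂ − z₁) = (6.1 − -3.9)/0.853 = 11.72.

μ = 0.62, σ = 11.72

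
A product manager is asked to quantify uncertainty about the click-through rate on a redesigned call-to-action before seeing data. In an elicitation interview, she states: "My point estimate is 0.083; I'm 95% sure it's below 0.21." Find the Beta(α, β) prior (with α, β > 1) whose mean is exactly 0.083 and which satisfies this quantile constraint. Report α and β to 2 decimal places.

With mean 0.083 fixed, write α = 0.083s, β = 0.917s where s = α+β.
Need P(θ < 0.21) = 0.95 under Beta(0.083s, 0.917s). Normal approximation: (q−m)/√(m(1−m)/s) ≈ z_{0.95} = 1.64, so s ≈ 0.083·0.917·(1.64)²/(0.21−0.083)² = 12.8.
At s = 12.8: P(θ<0.21) ≈ 0.930. Adjusting to match 0.95 gives s ≈ 17.38.
So α = 0.083·17.38 ≈ 1.44, β = 0.917·17.38 ≈ 15.94.

α ≈ 1.44, β ≈ 15.94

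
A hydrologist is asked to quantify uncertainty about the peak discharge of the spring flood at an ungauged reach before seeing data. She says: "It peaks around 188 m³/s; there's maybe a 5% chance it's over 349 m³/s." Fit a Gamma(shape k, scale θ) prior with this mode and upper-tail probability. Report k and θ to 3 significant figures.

Gamma(k,θ) with k>1 has mode (k−1)θ, so θ = 188/(k−1).
Need P(X < 349) = 0.95 with θ tied to k this way. Start at k = 2, θ = 188: P(X<349) ≈ 0.554.
Too low — raise k to concentrate. Iterating converges to k ≈ 8.27.
Then θ = 188/(8.27−1) ≈ 25.9.

k ≈ 8.27, θ ≈ 25.9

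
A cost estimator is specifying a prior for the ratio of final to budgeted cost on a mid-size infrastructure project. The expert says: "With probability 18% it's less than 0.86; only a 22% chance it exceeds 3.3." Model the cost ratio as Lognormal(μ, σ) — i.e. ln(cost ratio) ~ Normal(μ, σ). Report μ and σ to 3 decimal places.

μ ≈ 0.579, σ ≈ 0.797

If T ~ Lognormal(μ,σ) then ln T ~ Normal(μ,σ), so the p-quantile of ln T is μ + z_p·σ.
ln(0.86) = -0.1508 and ln(3.3) = 1.194; z_{0.18} = -0.9154, z_{0.78} = 0.7722.
σ = (1.194 − -0.1508)/(0.7722 − (-0.9154)) = 0.797.
μ = -0.1508 − (-0.9154)·0.797 = 0.579.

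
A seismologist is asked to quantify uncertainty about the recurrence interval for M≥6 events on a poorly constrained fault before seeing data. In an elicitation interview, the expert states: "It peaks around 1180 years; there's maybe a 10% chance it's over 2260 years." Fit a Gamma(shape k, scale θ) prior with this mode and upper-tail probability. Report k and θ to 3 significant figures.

k ≈ 5.53, θ ≈ 261

Gamma(k,θ) with k>1 has mode (k−1)θ, so θ = 1180/(k−1).
Need P(X < 2260) = 0.9 with θ tied to k this way. Start at k = 2, θ = 1180: P(X<2260) ≈ 0.571.
Too low — raise k to concentrate. Iterating converges to k ≈ 5.53.
Then θ = 1180/(5.53−1) ≈ 261.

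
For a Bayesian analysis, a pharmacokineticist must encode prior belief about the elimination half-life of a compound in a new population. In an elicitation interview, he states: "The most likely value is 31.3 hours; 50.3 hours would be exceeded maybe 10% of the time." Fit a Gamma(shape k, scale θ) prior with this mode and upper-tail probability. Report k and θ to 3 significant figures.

Gamma(k,θ) with k>1 has mode (k−1)θ, so θ = 31.3/(k−1).
Need P(X < 50.3) = 0.9 with θ tied to k this way. Start at k = 2, θ = 31.3: P(X<50.3) ≈ 0.477.
Too low — raise k to concentrate. Iterating converges to k ≈ 9.35.
Then θ = 31.3/(9.35−1) ≈ 3.75.

k ≈ 9.35, θ ≈ 3.75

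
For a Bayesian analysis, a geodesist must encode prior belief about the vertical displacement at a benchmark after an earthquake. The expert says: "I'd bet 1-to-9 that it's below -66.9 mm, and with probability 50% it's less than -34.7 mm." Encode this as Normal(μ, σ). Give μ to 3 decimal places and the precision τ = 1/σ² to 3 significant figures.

For Normal(μ,σ), the p-quantile is μ + z_p·σ. Here z_{0.1} = -1.282, z_{0.5} = 0.
So -66.9 = μ − 1.282σ and -34.7 = μ + 0σ.
Subtracting: σ = (-34.7 − -66.9)/(0 − (-1.282)) = 25.126.
Then μ = -66.9 − (-1.282)·25.126 = -34.700.
Precision τ = 1/σ² = 1/25.13² = 0.00158.

μ = -34.700, τ = 0.00158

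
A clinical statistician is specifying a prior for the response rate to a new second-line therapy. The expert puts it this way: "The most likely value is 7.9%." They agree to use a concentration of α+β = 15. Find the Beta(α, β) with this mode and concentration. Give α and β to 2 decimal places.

For α,β > 1 the Beta mode is (α−1)/(α+β−2). With α+β = 15, the mode is (α−1)/13.
Set (α−1)/13 = 0.079 → α = 1 + 0.079·13 = 2.03.
β = 15 − α = 12.97.

α = 2.03, β = 12.97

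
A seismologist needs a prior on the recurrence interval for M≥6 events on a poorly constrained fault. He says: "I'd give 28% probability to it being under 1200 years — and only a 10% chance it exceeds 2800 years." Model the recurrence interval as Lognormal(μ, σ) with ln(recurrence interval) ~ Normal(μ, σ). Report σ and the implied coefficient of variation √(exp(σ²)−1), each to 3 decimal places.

If T ~ Lognormal(μ,σ) then ln T ~ Normal(μ,σ), so the p-quantile of ln T is μ + z_p·σ.
ln(1200) = 7.09 and ln(2800) = 7.937; z_{0.28} = -0.5828, z_{0.9} = 1.282.
σ = (7.937 − 7.09)/(1.282 − (-0.5828)) = 0.454.
μ = 7.09 − (-0.5828)·0.454 = 7.355.
CV = √(exp(σ²)−1) = √(exp(0.2065)−1) = 0.479.

σ ≈ 0.454, CV ≈ 0.479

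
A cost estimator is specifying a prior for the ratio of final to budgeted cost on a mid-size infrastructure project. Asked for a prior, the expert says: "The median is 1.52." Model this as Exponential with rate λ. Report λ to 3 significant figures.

λ ≈ 0.456

Exponential median = ln 2 / λ, so λ = ln 2 / 1.52 = 0.456.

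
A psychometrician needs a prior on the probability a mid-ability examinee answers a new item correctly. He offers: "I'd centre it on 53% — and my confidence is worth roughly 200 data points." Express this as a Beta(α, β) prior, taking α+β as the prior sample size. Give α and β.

Under the effective-sample-size interpretation, Beta(α, β) has prior mean α/(α+β) and prior sample size α+β.
So α+β = 200 and α/(α+β) = 0.53, giving α = 0.53·200 = 106 and β = 200 − 106 = 94.

α = 106, β = 94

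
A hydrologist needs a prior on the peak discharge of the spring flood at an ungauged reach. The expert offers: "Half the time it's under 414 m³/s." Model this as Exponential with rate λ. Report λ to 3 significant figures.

Exponential median = ln 2 / λ, so λ = ln 2 / 414.0 = 0.00167.

λ ≈ 0.00167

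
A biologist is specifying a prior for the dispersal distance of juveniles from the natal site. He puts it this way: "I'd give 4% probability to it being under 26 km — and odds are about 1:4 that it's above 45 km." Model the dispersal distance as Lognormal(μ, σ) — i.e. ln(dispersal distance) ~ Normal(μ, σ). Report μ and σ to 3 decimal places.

μ ≈ 3.629, σ ≈ 0.212

If T ~ Lognormal(μ,σ) then ln T ~ Normal(μ,σ), so the p-quantile of ln T is μ + z_p·σ.
ln(26) = 3.258 and ln(45) = 3.807; z_{0.04} = -1.751, z_{0.8} = 0.8416.
σ = (3.807 − 3.258)/(0.8416 − (-1.751)) = 0.212.
μ = 3.258 − (-1.751)·0.212 = 3.629.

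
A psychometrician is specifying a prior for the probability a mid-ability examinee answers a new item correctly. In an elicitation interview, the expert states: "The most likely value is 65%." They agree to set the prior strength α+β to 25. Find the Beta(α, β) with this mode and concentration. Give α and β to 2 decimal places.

α = 15.95, β = 9.05

For α,β > 1 the Beta mode is (α−1)/(α+β−2). With α+β = 25, the mode is (α−1)/23.
Set (α−1)/23 = 0.65 → α = 1 + 0.65·23 = 15.95.
β = 25 − α = 9.05.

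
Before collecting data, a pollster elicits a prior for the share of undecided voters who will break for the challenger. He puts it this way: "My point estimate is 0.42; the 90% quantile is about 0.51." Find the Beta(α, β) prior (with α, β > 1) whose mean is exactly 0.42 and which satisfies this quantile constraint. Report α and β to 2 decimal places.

α ≈ 20.92, β ≈ 28.89

With mean 0.42 fixed, write α = 0.42s, β = 0.58s where s = α+β.
Need P(θ < 0.51) = 0.9 under Beta(0.42s, 0.58s). Normal approximation: (q−m)/√(m(1−m)/s) ≈ z_{0.9} = 1.28, so s ≈ 0.42·0.58·(1.28)²/(0.51−0.42)² = 49.4.
At s = 49.4: P(θ<0.51) ≈ 0.899. Adjusting to match 0.9 gives s ≈ 49.82.
So α = 0.42·49.82 ≈ 20.92, β = 0.58·49.82 ≈ 28.89.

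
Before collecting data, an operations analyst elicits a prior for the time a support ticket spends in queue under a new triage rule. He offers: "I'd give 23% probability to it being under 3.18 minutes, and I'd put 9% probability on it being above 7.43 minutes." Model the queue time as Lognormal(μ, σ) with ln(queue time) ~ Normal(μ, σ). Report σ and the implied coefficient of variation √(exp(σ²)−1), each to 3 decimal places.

If T ~ Lognormal(μ,σ) then ln T ~ Normal(μ,σ), so the p-quantile of ln T is μ + z_p·σ.
ln(3.18) = 1.157 and ln(7.43) = 2.006; z_{0.23} = -0.7388, z_{0.91} = 1.341.
σ = (2.006 − 1.157)/(1.341 − (-0.7388)) = 0.408.
μ = 1.157 − (-0.7388)·0.408 = 1.458.
CV = √(exp(σ²)−1) = √(exp(0.1665)−1) = 0.426.

σ ≈ 0.408, CV ≈ 0.426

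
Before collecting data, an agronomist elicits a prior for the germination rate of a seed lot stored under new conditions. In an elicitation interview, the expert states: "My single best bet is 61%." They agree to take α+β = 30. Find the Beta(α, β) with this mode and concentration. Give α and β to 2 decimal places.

For α,β > 1 the Beta mode is (α−1)/(α+β−2). With α+β = 30, the mode is (α−1)/28.
Set (α−1)/28 = 0.61 → α = 1 + 0.61·28 = 18.08.
β = 30 − α = 11.92.

α = 18.08, β = 11.92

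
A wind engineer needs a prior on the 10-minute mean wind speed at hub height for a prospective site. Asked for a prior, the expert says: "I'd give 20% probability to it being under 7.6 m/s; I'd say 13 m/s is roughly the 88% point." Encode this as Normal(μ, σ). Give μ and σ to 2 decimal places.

μ = 9.85, σ = 2.68

The p-quantile of Normal(μ,σ) is μ + z_p·σ, with z_{0.2} = -0.8416 and z_{0.88} = 1.175.
Eliminate σ: μ = (z₂·x₁ − z₁·x₂)/(z₂ − z₁) = (1.175·7.6 − (-0.8416)·13)/2.017 = 9.85.
Then σ = (x₂ − x₁)/(z₂ − z₁) = (13 − 7.6)/2.017 = 2.68.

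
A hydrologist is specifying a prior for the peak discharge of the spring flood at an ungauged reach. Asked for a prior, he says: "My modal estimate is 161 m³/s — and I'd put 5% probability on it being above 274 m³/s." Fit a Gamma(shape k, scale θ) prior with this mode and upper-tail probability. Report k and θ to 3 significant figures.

k ≈ 10.9, θ ≈ 16.3

Gamma(k,θ) with k>1 has mode (k−1)θ, so θ = 161/(k−1).
Need P(X < 274) = 0.95 with θ tied to k this way. Start at k = 2, θ = 161: P(X<274) ≈ 0.507.
Too low — raise k to concentrate. Iterating converges to k ≈ 10.9.
Then θ = 161/(10.9−1) ≈ 16.3.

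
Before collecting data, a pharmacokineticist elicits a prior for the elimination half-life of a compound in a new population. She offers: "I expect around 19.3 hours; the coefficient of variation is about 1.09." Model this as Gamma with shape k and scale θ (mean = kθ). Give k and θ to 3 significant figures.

For Gamma(k, scale θ): mean = kθ, variance = kθ², so CV = 1/√k.
CV = 1.09, hence k = 1/CV² = 0.842.
Then θ = mean/k = 19.3/0.842 = 22.9.

k ≈ 0.842, θ ≈ 22.9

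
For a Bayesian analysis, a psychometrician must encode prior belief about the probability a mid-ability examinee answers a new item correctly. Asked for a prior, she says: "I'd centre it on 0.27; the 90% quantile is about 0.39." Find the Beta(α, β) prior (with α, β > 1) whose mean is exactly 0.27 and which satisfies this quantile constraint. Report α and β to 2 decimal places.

With mean 0.27 fixed, write α = 0.27s, β = 0.73s where s = α+β.
Need P(θ < 0.39) = 0.9 under Beta(0.27s, 0.73s). Normal approximation: (q−m)/√(m(1−m)/s) ≈ z_{0.9} = 1.28, so s ≈ 0.27·0.73·(1.28)²/(0.39−0.27)² = 22.5.
At s = 22.5: P(θ<0.39) ≈ 0.895. Adjusting to match 0.9 gives s ≈ 23.57.
So α = 0.27·23.57 ≈ 6.36, β = 0.73·23.57 ≈ 17.20.

α ≈ 6.36, β ≈ 17.20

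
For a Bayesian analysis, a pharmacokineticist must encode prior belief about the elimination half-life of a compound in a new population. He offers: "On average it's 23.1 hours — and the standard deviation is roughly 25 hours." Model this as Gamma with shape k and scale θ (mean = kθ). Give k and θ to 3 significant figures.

k ≈ 0.854, θ ≈ 27.1

For Gamma(k, scale θ): mean = kθ, variance = kθ², so CV = 1/√k.
CV = SD/mean = 25/23.1 = 1.082, hence k = 1/CV² = 0.854.
Then θ = mean/k = 23.1/0.854 = 27.1.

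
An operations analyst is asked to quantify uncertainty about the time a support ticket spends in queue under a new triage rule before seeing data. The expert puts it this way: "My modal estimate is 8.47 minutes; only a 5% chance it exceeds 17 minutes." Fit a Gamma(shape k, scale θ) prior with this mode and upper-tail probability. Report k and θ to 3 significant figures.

Gamma(k,θ) with k>1 has mode (k−1)θ, so θ = 8.47/(k−1).
Need P(X < 17) = 0.95 with θ tied to k this way. Start at k = 2, θ = 8.47: P(X<17) ≈ 0.596.
Too low — raise k to concentrate. Iterating converges to k ≈ 6.71.
Then θ = 8.47/(6.71−1) ≈ 1.48.

k ≈ 6.71, θ ≈ 1.48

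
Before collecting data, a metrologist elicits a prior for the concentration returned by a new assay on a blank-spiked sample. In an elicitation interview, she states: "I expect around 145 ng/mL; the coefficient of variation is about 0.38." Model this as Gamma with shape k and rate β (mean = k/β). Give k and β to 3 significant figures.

k ≈ 6.93, β ≈ 0.0478

For Gamma(k, rate β): mean = k/β, variance = k/β², so CV = 1/√k.
CV = 0.38, hence k = 1/CV² = 6.93.
Then β = k/mean = 6.93/145 = 0.0478.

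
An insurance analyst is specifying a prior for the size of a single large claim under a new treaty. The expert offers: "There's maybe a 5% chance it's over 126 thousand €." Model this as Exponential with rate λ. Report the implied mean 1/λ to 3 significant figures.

P(T > 126.0) = e^(−λ·126.0) = 0.05, so λ = −ln(0.05)/126.0 = 0.0238.
Mean = 1/λ = 42.1 thousand €.

mean ≈ 42.1 thousand €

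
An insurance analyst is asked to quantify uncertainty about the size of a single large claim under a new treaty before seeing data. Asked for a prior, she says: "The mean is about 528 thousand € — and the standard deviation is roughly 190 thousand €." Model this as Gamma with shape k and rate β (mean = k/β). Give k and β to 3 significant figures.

For Gamma(k, rate β): mean = k/β, variance = k/β², so CV = 1/√k.
CV = SD/mean = 190/528 = 0.3598, hence k = 1/CV² = 7.72.
Then β = k/mean = 7.72/528 = 0.0146.

k ≈ 7.72, β ≈ 0.0146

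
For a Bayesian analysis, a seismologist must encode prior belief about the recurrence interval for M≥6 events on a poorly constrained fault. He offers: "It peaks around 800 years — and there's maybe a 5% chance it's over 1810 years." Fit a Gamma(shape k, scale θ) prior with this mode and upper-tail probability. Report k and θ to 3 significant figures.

Gamma(k,θ) with k>1 has mode (k−1)θ, so θ = 800/(k−1).
Need P(X < 1810) = 0.95 with θ tied to k this way. Start at k = 2, θ = 800: P(X<1810) ≈ 0.660.
Too low — raise k to concentrate. Iterating converges to k ≈ 5.12.
Then θ = 800/(5.12−1) ≈ 194.

k ≈ 5.12, θ ≈ 194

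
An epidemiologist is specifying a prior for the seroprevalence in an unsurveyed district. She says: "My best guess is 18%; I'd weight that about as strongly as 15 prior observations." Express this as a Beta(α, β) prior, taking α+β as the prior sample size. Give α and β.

α = 2.7, β = 12.3

Under the effective-sample-size interpretation, Beta(α, β) has prior mean α/(α+β) and prior sample size α+β.
So α+β = 15 and α/(α+β) = 0.18, giving α = 0.18·15 = 2.7 and β = 15 − 2.7 = 12.3.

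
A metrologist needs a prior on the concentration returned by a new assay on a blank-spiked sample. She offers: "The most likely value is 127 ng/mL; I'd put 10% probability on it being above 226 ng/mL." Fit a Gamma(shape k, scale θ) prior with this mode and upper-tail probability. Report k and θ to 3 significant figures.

k ≈ 6.73, θ ≈ 22.2

Gamma(k,θ) with k>1 has mode (k−1)θ, so θ = 127/(k−1).
Need P(X < 226) = 0.9 with θ tied to k this way. Start at k = 2, θ = 127: P(X<226) ≈ 0.531.
Too low — raise k to concentrate. Iterating converges to k ≈ 6.73.
Then θ = 127/(6.73−1) ≈ 22.2.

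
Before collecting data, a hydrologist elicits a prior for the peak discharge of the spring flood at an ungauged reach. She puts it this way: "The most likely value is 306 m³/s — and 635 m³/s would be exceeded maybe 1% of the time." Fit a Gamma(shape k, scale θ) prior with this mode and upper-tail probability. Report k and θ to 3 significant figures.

k ≈ 10.2, θ ≈ 33.4

Gamma(k,θ) with k>1 has mode (k−1)θ, so θ = 306/(k−1).
Need P(X < 635) = 0.99 with θ tied to k this way. Start at k = 2, θ = 306: P(X<635) ≈ 0.614.
Too low — raise k to concentrate. Iterating converges to k ≈ 10.2.
Then θ = 306/(10.2−1) ≈ 33.4.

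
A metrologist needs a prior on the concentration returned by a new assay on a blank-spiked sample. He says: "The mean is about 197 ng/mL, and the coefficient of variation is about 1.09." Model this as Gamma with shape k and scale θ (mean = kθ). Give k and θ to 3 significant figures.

k ≈ 0.842, θ ≈ 234

For Gamma(k, scale θ): mean = kθ, variance = kθ², so CV = 1/√k.
CV = 1.09, hence k = 1/CV² = 0.842.
Then θ = mean/k = 197/0.842 = 234.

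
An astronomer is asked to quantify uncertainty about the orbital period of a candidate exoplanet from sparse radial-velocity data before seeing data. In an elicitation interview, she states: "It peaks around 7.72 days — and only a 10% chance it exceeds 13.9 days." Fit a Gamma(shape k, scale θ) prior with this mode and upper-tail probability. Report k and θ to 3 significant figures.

k ≈ 6.51, θ ≈ 1.4

Gamma(k,θ) with k>1 has mode (k−1)θ, so θ = 7.72/(k−1).
Need P(X < 13.9) = 0.9 with θ tied to k this way. Start at k = 2, θ = 7.72: P(X<13.9) ≈ 0.537.
Too low — raise k to concentrate. Iterating converges to k ≈ 6.51.
Then θ = 7.72/(6.51−1) ≈ 1.4.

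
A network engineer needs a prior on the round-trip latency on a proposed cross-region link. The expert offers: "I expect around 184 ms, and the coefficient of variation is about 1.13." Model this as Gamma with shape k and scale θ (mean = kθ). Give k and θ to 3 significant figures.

k ≈ 0.783, θ ≈ 235

For Gamma(k, scale θ): mean = kθ, variance = kθ², so CV = 1/√k.
CV = 1.13, hence k = 1/CV² = 0.783.
Then θ = mean/k = 184/0.783 = 235.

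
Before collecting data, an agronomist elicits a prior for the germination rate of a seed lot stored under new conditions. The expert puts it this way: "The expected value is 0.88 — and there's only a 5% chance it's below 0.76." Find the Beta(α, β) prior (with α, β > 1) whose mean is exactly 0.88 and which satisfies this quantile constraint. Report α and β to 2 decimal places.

α ≈ 21.93, β ≈ 2.99

With mean 0.88 fixed, write α = 0.88s, β = 0.12s where s = α+β.
Need P(θ < 0.76) = 0.05 under Beta(0.88s, 0.12s). Normal approximation: (q−m)/√(m(1−m)/s) ≈ z_{0.05} = -1.64, so s ≈ 0.88·0.12·(-1.64)²/(0.76−0.88)² = 19.8.
At s = 19.8: P(θ<0.76) ≈ 0.067. Adjusting to match 0.05 gives s ≈ 24.92.
So α = 0.88·24.92 ≈ 21.93, β = 0.12·24.92 ≈ 2.99.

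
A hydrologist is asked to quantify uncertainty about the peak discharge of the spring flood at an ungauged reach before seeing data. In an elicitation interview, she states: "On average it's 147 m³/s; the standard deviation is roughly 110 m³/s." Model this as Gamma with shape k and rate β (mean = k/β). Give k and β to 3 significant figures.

k ≈ 1.79, β ≈ 0.0121

For Gamma(k, rate β): mean = k/β, variance = k/β², so CV = 1/√k.
CV = SD/mean = 110/147 = 0.7483, hence k = 1/CV² = 1.79.
Then β = k/mean = 1.79/147 = 0.0121.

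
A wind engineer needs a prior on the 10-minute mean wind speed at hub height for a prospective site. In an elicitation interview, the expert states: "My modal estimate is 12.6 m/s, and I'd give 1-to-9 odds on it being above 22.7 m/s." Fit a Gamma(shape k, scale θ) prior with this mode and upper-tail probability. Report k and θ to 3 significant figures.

Gamma(k,θ) with k>1 has mode (k−1)θ, so θ = 12.6/(k−1).
Need P(X < 22.7) = 0.9 with θ tied to k this way. Start at k = 2, θ = 12.6: P(X<22.7) ≈ 0.538.
Too low — raise k to concentrate. Iterating converges to k ≈ 6.49.
Then θ = 12.6/(6.49−1) ≈ 2.29.

k ≈ 6.49, θ ≈ 2.29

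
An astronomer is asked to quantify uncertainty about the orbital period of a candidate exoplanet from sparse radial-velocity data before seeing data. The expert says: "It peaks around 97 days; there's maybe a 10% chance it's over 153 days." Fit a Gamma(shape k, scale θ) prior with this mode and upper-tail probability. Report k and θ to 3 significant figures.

k ≈ 10, θ ≈ 10.7

Gamma(k,θ) with k>1 has mode (k−1)θ, so θ = 97/(k−1).
Need P(X < 153) = 0.9 with θ tied to k this way. Start at k = 2, θ = 97: P(X<153) ≈ 0.468.
Too low — raise k to concentrate. Iterating converges to k ≈ 10.
Then θ = 97/(10−1) ≈ 10.7.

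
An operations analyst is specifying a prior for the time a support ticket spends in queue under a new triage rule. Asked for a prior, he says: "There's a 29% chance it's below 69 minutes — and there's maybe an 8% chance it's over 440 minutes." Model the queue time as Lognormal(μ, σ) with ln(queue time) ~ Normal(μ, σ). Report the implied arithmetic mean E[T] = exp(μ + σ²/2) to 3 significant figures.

E[T] ≈ 182 minutes

If T ~ Lognormal(μ,σ) then ln T ~ Normal(μ,σ), so the p-quantile of ln T is μ + z_p·σ.
ln(69) = 4.234 and ln(440) = 6.087; z_{0.29} = -0.5534, z_{0.92} = 1.405.
σ = (6.087 − 4.234)/(1.405 − (-0.5534)) = 0.946.
μ = 4.234 − (-0.5534)·0.946 = 4.758.
E[T] = exp(μ + σ²/2) = exp(4.758 + 0.4474) = 182 minutes.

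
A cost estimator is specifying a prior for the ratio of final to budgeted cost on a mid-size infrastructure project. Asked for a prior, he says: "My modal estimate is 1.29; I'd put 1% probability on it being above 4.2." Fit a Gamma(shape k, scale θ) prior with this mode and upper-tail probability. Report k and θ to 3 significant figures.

k ≈ 4.17, θ ≈ 0.407

Gamma(k,θ) with k>1 has mode (k−1)θ, so θ = 1.29/(k−1).
Need P(X < 4.2) = 0.99 with θ tied to k this way. Start at k = 2, θ = 1.29: P(X<4.2) ≈ 0.836.
Too low — raise k to concentrate. Iterating converges to k ≈ 4.17.
Then θ = 1.29/(4.17−1) ≈ 0.407.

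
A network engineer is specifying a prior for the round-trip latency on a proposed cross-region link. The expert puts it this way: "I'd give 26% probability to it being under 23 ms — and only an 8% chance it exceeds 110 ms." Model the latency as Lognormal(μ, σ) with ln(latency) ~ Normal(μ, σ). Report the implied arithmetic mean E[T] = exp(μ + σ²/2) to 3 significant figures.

E[T] ≈ 50.3 ms

If T ~ Lognormal(μ,σ) then ln T ~ Normal(μ,σ), so the p-quantile of ln T is μ + z_p·σ.
ln(23) = 3.135 and ln(110) = 4.7; z_{0.26} = -0.6433, z_{0.92} = 1.405.
σ = (4.7 − 3.135)/(1.405 − (-0.6433)) = 0.764.
μ = 3.135 − (-0.6433)·0.764 = 3.627.
E[T] = exp(μ + σ²/2) = exp(3.627 + 0.2918) = 50.3 ms.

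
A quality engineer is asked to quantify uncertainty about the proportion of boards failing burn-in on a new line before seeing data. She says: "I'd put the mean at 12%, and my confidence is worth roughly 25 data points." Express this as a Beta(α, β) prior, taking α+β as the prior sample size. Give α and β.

Under the effective-sample-size interpretation, Beta(α, β) has prior mean α/(α+β) and prior sample size α+β.
So α+β = 25 and α/(α+β) = 0.12, giving α = 0.12·25 = 3 and β = 25 − 3 = 22.

α = 3, β = 22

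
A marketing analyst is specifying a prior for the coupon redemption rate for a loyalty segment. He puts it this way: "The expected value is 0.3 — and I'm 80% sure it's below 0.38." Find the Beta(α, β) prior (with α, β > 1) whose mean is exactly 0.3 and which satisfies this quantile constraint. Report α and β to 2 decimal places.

α ≈ 6.65, β ≈ 15.52

With mean 0.3 fixed, write α = 0.3s, β = 0.7s where s = α+β.
Need P(θ < 0.38) = 0.8 under Beta(0.3s, 0.7s). Normal approximation: (q−m)/√(m(1−m)/s) ≈ z_{0.8} = 0.842, so s ≈ 0.3·0.7·(0.842)²/(0.38−0.3)² = 23.2.
At s = 23.2: P(θ<0.38) ≈ 0.805. Adjusting to match 0.8 gives s ≈ 22.18.
So α = 0.3·22.18 ≈ 6.65, β = 0.7·22.18 ≈ 15.52.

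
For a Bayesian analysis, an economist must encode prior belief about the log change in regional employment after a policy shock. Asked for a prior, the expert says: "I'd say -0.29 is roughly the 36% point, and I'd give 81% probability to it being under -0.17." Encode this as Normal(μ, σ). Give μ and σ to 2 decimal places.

The p-quantile of Normal(μ,σ) is μ + z_p·σ, with z_{0.36} = -0.3585 and z_{0.81} = 0.8779.
Eliminate σ: μ = (z₂·x₁ − z₁·x₂)/(z₂ − z₁) = (0.8779·-0.29 − (-0.3585)·-0.17)/1.236 = -0.26.
Then σ = (x₂ − x₁)/(z₂ − z₁) = (-0.17 − -0.29)/1.236 = 0.10.

μ = -0.26, σ = 0.10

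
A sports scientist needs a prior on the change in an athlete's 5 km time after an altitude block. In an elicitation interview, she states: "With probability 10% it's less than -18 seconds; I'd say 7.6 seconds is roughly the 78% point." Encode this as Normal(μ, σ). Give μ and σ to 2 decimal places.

μ = -2.03, σ = 12.47

For Normal(μ,σ), the p-quantile is μ + z_p·σ. Here z_{0.1} = -1.282, z_{0.78} = 0.7722.
So -18 = μ − 1.282σ and 7.6 = μ + 0.7722σ.
Subtracting: σ = (7.6 − -18)/(0.7722 − (-1.282)) = 12.47.
Then μ = -18 − (-1.282)·12.47 = -2.03.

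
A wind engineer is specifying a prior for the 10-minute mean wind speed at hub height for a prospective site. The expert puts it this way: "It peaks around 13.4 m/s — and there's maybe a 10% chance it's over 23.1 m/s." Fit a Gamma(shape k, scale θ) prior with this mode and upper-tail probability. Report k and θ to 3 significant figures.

k ≈ 7.39, θ ≈ 2.1

Gamma(k,θ) with k>1 has mode (k−1)θ, so θ = 13.4/(k−1).
Need P(X < 23.1) = 0.9 with θ tied to k this way. Start at k = 2, θ = 13.4: P(X<23.1) ≈ 0.514.
Too low — raise k to concentrate. Iterating converges to k ≈ 7.39.
Then θ = 13.4/(7.39−1) ≈ 2.1.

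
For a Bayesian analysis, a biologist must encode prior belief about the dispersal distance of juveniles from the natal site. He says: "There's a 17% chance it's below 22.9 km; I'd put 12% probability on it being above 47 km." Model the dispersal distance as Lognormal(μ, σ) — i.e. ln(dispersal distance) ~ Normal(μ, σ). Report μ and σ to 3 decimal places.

μ ≈ 3.453, σ ≈ 0.338

If T ~ Lognormal(μ,σ) then ln T ~ Normal(μ,σ), so the p-quantile of ln T is μ + z_p·σ.
ln(22.9) = 3.131 and ln(47) = 3.85; z_{0.17} = -0.9542, z_{0.88} = 1.175.
σ = (3.85 − 3.131)/(1.175 − (-0.9542)) = 0.338.
μ = 3.131 − (-0.9542)·0.338 = 3.453.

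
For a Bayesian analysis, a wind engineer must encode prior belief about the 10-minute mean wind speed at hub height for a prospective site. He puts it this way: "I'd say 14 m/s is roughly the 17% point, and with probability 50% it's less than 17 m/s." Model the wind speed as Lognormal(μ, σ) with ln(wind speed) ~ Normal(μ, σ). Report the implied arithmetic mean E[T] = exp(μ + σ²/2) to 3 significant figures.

If T ~ Lognormal(μ,σ) then ln T ~ Normal(μ,σ), so the p-quantile of ln T is μ + z_p·σ.
ln(14) = 2.639 and ln(17) = 2.833; z_{0.17} = -0.9542, z_{0.5} = 0.
σ = (2.833 − 2.639)/(0 − (-0.9542)) = 0.203.
μ = 2.639 − (-0.9542)·0.203 = 2.833.
E[T] = exp(μ + σ²/2) = exp(2.833 + 0.0207) = 17.4 m/s.

E[T] ≈ 17.4 m/s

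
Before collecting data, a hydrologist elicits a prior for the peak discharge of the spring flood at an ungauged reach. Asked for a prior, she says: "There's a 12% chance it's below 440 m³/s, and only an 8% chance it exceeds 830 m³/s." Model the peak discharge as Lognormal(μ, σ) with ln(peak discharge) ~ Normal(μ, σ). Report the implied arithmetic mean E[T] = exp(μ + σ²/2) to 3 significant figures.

If T ~ Lognormal(μ,σ) then ln T ~ Normal(μ,σ), so the p-quantile of ln T is μ + z_p·σ.
ln(440) = 6.087 and ln(830) = 6.721; z_{0.12} = -1.175, z_{0.92} = 1.405.
σ = (6.721 − 6.087)/(1.405 − (-1.175)) = 0.246.
μ = 6.087 − (-1.175)·0.246 = 6.376.
E[T] = exp(μ + σ²/2) = exp(6.376 + 0.0303) = 606 m³/s.

E[T] ≈ 606 m³/s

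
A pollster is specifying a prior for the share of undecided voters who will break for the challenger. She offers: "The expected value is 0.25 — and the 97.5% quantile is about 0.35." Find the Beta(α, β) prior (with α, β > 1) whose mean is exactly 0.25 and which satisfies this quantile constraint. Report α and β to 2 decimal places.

With mean 0.25 fixed, write α = 0.25s, β = 0.75s where s = α+β.
Need P(θ < 0.35) = 0.975 under Beta(0.25s, 0.75s). Normal approximation: (q−m)/√(m(1−m)/s) ≈ z_{0.975} = 1.96, so s ≈ 0.25·0.75·(1.96)²/(0.35−0.25)² = 72.0.
At s = 72.0: P(θ<0.35) ≈ 0.969. Adjusting to match 0.975 gives s ≈ 79.73.
So α = 0.25·79.73 ≈ 19.93, β = 0.75·79.73 ≈ 59.80.

α ≈ 19.93, β ≈ 59.80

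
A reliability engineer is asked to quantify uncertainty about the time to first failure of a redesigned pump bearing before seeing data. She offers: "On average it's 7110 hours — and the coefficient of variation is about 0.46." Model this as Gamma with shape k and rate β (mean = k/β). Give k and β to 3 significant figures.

k ≈ 4.73, β ≈ 0.000665

For Gamma(k, rate β): mean = k/β, variance = k/β², so CV = 1/√k.
CV = 0.46, hence k = 1/CV² = 4.73.
Then β = k/mean = 4.73/7110 = 0.000665.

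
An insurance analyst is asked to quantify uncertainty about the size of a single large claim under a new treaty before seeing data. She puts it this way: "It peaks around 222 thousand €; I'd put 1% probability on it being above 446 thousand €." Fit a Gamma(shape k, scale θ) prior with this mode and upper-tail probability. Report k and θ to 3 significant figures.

k ≈ 11.1, θ ≈ 22

Gamma(k,θ) with k>1 has mode (k−1)θ, so θ = 222/(k−1).
Need P(X < 446) = 0.99 with θ tied to k this way. Start at k = 2, θ = 222: P(X<446) ≈ 0.596.
Too low — raise k to concentrate. Iterating converges to k ≈ 11.1.
Then θ = 222/(11.1−1) ≈ 22.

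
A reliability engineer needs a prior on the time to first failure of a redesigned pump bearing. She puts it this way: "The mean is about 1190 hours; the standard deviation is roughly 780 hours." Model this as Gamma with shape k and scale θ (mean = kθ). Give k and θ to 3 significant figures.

k ≈ 2.33, θ ≈ 511

For Gamma(k, scale θ): mean = kθ, variance = kθ², so CV = 1/√k.
CV = SD/mean = 780/1190 = 0.6555, hence k = 1/CV² = 2.33.
Then θ = mean/k = 1190/2.33 = 511.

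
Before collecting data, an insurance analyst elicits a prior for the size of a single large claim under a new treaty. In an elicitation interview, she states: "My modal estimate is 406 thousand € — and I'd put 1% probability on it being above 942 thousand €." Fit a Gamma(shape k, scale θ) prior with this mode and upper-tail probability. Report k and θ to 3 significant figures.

Gamma(k,θ) with k>1 has mode (k−1)θ, so θ = 406/(k−1).
Need P(X < 942) = 0.99 with θ tied to k this way. Start at k = 2, θ = 406: P(X<942) ≈ 0.674.
Too low — raise k to concentrate. Iterating converges to k ≈ 7.73.
Then θ = 406/(7.73−1) ≈ 60.3.

k ≈ 7.73, θ ≈ 60.3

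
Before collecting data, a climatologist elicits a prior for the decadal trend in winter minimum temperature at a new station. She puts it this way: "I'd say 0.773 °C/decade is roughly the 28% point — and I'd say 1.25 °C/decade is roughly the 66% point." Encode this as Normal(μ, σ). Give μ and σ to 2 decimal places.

For Normal(μ,σ), the p-quantile is μ + z_p·σ. Here z_{0.28} = -0.5828, z_{0.66} = 0.4125.
So 0.773 = μ − 0.5828σ and 1.25 = μ + 0.4125σ.
Subtracting: σ = (1.25 − 0.773)/(0.4125 − (-0.5828)) = 0.48.
Then μ = 0.773 − (-0.5828)·0.48 = 1.05.

μ = 1.05, σ = 0.48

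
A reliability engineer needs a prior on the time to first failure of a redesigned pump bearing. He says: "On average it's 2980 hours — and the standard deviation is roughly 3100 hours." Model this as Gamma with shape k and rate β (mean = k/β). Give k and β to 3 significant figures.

k ≈ 0.924, β ≈ 0.00031

For Gamma(k, rate β): mean = k/β, variance = k/β², so CV = 1/√k.
CV = SD/mean = 3100/2980 = 1.04, hence k = 1/CV² = 0.924.
Then β = k/mean = 0.924/2980 = 0.00031.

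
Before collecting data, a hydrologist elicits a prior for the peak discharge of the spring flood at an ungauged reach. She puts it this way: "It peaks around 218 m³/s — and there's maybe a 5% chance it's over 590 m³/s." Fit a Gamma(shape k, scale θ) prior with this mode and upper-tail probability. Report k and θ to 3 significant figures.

k ≈ 3.71, θ ≈ 80.4

Gamma(k,θ) with k>1 has mode (k−1)θ, so θ = 218/(k−1).
Need P(X < 590) = 0.95 with θ tied to k this way. Start at k = 2, θ = 218: P(X<590) ≈ 0.753.
Too low — raise k to concentrate. Iterating converges to k ≈ 3.71.
Then θ = 218/(3.71−1) ≈ 80.4.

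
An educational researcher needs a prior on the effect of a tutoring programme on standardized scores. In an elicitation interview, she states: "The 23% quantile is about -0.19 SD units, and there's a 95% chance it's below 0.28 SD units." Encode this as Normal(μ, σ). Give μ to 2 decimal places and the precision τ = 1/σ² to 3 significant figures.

For Normal(μ,σ), the p-quantile is μ + z_p·σ. Here z_{0.23} = -0.7388, z_{0.95} = 1.645.
So -0.19 = μ − 0.7388σ and 0.28 = μ + 1.645σ.
Subtracting: σ = (0.28 − -0.19)/(1.645 − (-0.7388)) = 0.20.
Then μ = -0.19 − (-0.7388)·0.20 = -0.04.
Precision τ = 1/σ² = 1/0.1972² = 25.7.

μ = -0.04, τ = 25.7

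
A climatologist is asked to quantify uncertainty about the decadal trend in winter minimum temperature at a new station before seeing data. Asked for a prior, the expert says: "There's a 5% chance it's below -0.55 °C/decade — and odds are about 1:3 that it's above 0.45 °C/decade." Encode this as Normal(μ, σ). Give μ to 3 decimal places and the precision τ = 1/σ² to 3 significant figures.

For Normal(μ,σ), the p-quantile is μ + z_p·σ. Here z_{0.05} = -1.645, z_{0.75} = 0.6745.
So -0.55 = μ − 1.645σ and 0.45 = μ + 0.6745σ.
Subtracting: σ = (0.45 − -0.55)/(0.6745 − (-1.645)) = 0.431.
Then μ = -0.55 − (-1.645)·0.431 = 0.159.
Precision τ = 1/σ² = 1/0.4312² = 5.38.

μ = 0.159, τ = 5.38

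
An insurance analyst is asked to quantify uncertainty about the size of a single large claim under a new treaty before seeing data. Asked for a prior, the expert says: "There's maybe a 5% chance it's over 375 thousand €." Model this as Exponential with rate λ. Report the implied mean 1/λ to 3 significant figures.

P(T > 375.0) = e^(−λ·375.0) = 0.05, so λ = −ln(0.05)/375.0 = 0.00799.
Mean = 1/λ = 125 thousand €.

mean ≈ 125 thousand €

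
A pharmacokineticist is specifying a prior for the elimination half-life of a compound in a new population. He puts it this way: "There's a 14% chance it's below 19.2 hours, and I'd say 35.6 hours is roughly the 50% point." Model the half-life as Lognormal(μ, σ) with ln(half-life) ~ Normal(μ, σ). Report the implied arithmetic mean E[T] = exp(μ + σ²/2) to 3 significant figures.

E[T] ≈ 41.9 hours

If T ~ Lognormal(μ,σ) then ln T ~ Normal(μ,σ), so the p-quantile of ln T is μ + z_p·σ.
ln(19.2) = 2.955 and ln(35.6) = 3.572; z_{0.14} = -1.08, z_{0.5} = 0.
σ = (3.572 − 2.955)/(0 − (-1.08)) = 0.572.
μ = 2.955 − (-1.08)·0.572 = 3.572.
E[T] = exp(μ + σ²/2) = exp(3.572 + 0.1633) = 41.9 hours.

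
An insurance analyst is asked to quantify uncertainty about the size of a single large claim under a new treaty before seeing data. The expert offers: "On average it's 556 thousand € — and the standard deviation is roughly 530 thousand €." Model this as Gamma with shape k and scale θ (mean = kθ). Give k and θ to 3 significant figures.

k ≈ 1.1, θ ≈ 505

For Gamma(k, scale θ): mean = kθ, variance = kθ², so CV = 1/√k.
CV = SD/mean = 530/556 = 0.9532, hence k = 1/CV² = 1.1.
Then θ = mean/k = 556/1.1 = 505.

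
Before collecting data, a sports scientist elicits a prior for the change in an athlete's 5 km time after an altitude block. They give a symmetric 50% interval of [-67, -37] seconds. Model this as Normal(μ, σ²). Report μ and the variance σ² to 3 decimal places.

μ = -52.000, σ² = 494.575

A symmetric 50% interval runs μ ± z·σ with z = 0.6745.
Half-width = 15, so σ = 15/0.6745 = 22.2390 and σ² = 494.575.
μ is the interval midpoint, -52.000.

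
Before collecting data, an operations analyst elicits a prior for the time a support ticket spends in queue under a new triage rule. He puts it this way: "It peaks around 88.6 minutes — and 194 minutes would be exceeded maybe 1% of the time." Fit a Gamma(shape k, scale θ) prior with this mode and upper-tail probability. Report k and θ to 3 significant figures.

Gamma(k,θ) with k>1 has mode (k−1)θ, so θ = 88.6/(k−1).
Need P(X < 194) = 0.99 with θ tied to k this way. Start at k = 2, θ = 88.6: P(X<194) ≈ 0.643.
Too low — raise k to concentrate. Iterating converges to k ≈ 8.86.
Then θ = 88.6/(8.86−1) ≈ 11.3.

k ≈ 8.86, θ ≈ 11.3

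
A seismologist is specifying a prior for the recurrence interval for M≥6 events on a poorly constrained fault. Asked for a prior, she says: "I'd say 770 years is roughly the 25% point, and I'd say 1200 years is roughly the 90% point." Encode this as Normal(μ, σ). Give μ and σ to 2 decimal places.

The p-quantile of Normal(μ,σ) is μ + z_p·σ, with z_{0.25} = -0.6745 and z_{0.9} = 1.282.
Eliminate σ: μ = (z₂·x₁ − z₁·x₂)/(z₂ − z₁) = (1.282·770 − (-0.6745)·1200)/1.956 = 918.27.
Then σ = (x₂ − x₁)/(z₂ − z₁) = (1200 − 770)/1.956 = 219.83.

μ = 918.27, σ = 219.83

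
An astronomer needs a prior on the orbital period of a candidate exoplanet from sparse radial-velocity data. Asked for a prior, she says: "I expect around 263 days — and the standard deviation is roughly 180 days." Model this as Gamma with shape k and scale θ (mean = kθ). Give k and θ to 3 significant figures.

For Gamma(k, scale θ): mean = kθ, variance = kθ², so CV = 1/√k.
CV = SD/mean = 180/263 = 0.6844, hence k = 1/CV² = 2.13.
Then θ = mean/k = 263/2.13 = 123.

k ≈ 2.13, θ ≈ 123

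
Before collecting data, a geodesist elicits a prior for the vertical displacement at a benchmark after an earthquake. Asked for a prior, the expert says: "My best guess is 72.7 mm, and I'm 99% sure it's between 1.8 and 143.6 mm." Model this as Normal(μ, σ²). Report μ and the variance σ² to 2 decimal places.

μ = 72.70, σ² = 757.63

A symmetric 99% interval runs μ ± z·σ with z = 2.576.
Half-width = 70.9, so σ = 70.9/2.576 = 27.525 and σ² = 757.63.
μ is the stated best guess, 72.70.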